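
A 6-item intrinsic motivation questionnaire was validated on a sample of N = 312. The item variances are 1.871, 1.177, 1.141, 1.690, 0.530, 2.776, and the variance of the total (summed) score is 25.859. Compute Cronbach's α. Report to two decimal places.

Cronbach's α = 0.77

Σσ²ᵢ = 1.871 + 1.177 + 1.141 + 1.690 + 0.530 + 2.776 = 9.185
α = (k/(k−1))·(1 − Σσ²ᵢ/Var(T)) = (6/5)·(1 − 9.185/25.859) = 0.77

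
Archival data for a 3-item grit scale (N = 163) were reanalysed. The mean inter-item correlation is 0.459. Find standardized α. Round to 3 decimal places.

Standardized α = k·r̄ / (1 + (k−1)·r̄) = 3 × 0.459 / (1 + 2 × 0.459)
  = 1.3770 / 1.9180 = 0.718

α = 0.718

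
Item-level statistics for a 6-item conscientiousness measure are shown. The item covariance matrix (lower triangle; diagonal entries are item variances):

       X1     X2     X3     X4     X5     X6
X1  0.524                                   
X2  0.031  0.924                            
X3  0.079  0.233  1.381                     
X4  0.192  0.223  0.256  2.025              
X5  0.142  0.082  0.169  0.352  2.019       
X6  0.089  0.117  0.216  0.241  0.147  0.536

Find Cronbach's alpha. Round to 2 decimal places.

sum of item variances = 0.524 + 0.924 + 1.381 + 2.025 + 2.019 + 0.536 = 7.409
Σ_{i<j} σ_ij = 2.569
σ²_T = 7.409 + 2 × 2.569 = 12.547
α = (k/(k−1))·(1 − sum of item variances/σ²_T) = (6/5)·(1 − 7.409/12.547) = 0.49

Cronbach's alpha = 0.49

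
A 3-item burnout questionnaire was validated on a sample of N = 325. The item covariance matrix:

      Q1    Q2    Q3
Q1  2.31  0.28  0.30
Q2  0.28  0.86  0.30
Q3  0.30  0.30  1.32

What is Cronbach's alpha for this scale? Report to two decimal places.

Cronbach's alpha = 0.42

ΣVar(i) = 2.31 + 0.86 + 1.32 = 4.49
Sum of the distinct covariances = 0.88
σ²_total = 4.49 + 2 × 0.88 = 6.25
α = (k/(k−1))·(1 − ΣVar(i)/σ²_total) = (3/2)·(1 − 4.49/6.25) = 0.42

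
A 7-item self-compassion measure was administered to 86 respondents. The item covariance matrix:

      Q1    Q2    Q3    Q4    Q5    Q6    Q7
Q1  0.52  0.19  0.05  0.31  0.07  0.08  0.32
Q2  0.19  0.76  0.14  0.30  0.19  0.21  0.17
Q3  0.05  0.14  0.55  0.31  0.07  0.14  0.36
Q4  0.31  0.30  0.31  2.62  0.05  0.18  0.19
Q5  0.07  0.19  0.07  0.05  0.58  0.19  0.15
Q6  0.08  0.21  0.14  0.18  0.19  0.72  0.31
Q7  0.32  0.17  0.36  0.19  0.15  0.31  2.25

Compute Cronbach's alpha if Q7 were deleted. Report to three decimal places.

Remaining items: Q1, Q2, Q3, Q4, Q5, Q6 (k = 6).
sum of item variances = 0.52 + 0.76 + 0.55 + 2.62 + 0.58 + 0.72 = 5.75
total variance = 5.75 + 2 × 2.48 = 10.71
α (item deleted) = (6/5)·(1 − 5.75/10.71) = 0.556

α = 0.556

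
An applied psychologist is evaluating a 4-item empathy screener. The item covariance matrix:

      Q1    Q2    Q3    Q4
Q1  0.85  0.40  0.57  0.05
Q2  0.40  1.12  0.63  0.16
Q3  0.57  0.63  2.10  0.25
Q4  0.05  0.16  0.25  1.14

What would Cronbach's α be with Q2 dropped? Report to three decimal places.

Remaining items: Q1, Q3, Q4 (k = 3).
sum of item variances = 0.85 + 2.10 + 1.14 = 4.09
σ²_total = 4.09 + 2 × 0.87 = 5.83
α (item deleted) = (3/2)·(1 − 4.09/5.83) = 0.448

Cronbach's α = 0.448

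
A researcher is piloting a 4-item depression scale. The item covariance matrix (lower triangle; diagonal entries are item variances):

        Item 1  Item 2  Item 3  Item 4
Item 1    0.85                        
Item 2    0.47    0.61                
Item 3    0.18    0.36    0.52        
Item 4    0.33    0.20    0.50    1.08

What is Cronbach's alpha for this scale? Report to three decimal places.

sum of item variances = 0.85 + 0.61 + 0.52 + 1.08 = 3.06
Sum of off-diagonal covariances = 2.04
σ²_T = 3.06 + 2 × 2.04 = 7.14
α = (k/(k−1))·(1 − sum of item variances/σ²_T) = (4/3)·(1 − 3.06/7.14) = 0.762

Cronbach's alpha = 0.762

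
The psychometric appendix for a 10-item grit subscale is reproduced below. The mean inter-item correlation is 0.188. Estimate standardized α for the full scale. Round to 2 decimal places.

standardized α = 0.70

Standardized α = k·r̄ / (1 + (k−1)·r̄) = 10 × 0.188 / (1 + 9 × 0.188)
  = 1.8800 / 2.6920 = 0.70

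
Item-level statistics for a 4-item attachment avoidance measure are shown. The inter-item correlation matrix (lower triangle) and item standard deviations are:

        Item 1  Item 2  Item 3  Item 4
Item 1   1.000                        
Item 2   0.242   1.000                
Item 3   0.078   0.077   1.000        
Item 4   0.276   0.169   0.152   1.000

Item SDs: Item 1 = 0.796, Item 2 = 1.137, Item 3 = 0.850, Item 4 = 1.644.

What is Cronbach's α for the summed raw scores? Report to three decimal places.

α = 0.421

Σσ²ᵢ = 0.796² + 1.137² + 0.850² + 1.644² = 5.3516
Covariances σ_ij = r_ij · s_i · s_j:
  σ(Item 1,Item 2) = 0.242 × 0.796 × 1.137 = 0.2190
  σ(Item 1,Item 3) = 0.078 × 0.796 × 0.850 = 0.0528
  σ(Item 1,Item 4) = 0.276 × 0.796 × 1.644 = 0.3612
  σ(Item 2,Item 3) = 0.077 × 1.137 × 0.850 = 0.0744
  σ(Item 2,Item 4) = 0.169 × 1.137 × 1.644 = 0.3159
  σ(Item 3,Item 4) = 0.152 × 0.850 × 1.644 = 0.2124
σ²_T = Σσ²ᵢ + 2·Σσ_ij = 5.3516 + 2 × 1.2357 = 7.8230
α = (4/3)·(1 − 5.3516/7.8230) = 0.421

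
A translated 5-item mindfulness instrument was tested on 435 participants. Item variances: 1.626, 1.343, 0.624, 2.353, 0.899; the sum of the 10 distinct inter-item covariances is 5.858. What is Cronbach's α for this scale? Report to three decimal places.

Cronbach's α = 0.789

ΣVar(i) = 1.626 + 1.343 + 0.624 + 2.353 + 0.899 = 6.845
Sum of distinct covariances = 5.858
σ²_total = ΣVar(i) + 2·Σcov = 6.845 + 2 × 5.858 = 18.561
α = (5/4)·(1 − 6.845/18.561) = 0.789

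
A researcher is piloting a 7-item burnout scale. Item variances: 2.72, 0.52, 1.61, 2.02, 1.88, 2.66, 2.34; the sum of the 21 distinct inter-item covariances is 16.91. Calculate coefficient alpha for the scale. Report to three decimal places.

α = 0.829

Σσ²ᵢ = 2.72 + 0.52 + 1.61 + 2.02 + 1.88 + 2.66 + 2.34 = 13.75
Sum of distinct covariances = 16.91
σ²_T = Σσ²ᵢ + 2·Σcov = 13.75 + 2 × 16.91 = 47.57
α = (7/6)·(1 − 13.75/47.57) = 0.829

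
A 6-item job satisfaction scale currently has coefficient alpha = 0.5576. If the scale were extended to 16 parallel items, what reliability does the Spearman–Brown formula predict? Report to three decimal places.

Length factor m = 16/6 = 2.6667
α' = m·α / (1 + (m−1)·α)
   = 16/6 × 0.5576 / (1 + (16/6 − 1) × 0.5576)
   = 1.4869 / 1.9293 = 0.771

predicted reliability = 0.771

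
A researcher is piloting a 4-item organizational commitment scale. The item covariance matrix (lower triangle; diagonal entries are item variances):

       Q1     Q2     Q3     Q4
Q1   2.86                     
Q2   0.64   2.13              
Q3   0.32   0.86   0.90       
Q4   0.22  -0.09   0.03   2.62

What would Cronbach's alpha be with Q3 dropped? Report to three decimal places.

α = 0.252

Remaining items: Q1, Q2, Q4 (k = 3).
Σσᵢ² = 2.86 + 2.13 + 2.62 = 7.61
σ²_T = 7.61 + 2 × 0.77 = 9.15
α (item deleted) = (3/2)·(1 − 7.61/9.15) = 0.252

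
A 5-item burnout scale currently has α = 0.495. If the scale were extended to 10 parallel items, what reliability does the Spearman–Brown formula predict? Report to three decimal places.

predicted reliability = 0.662

Length factor m = 10/5 = 2.0000
α' = m·α / (1 + (m−1)·α)
   = 10/5 × 0.495 / (1 + (10/5 − 1) × 0.495)
   = 0.9900 / 1.4950 = 0.662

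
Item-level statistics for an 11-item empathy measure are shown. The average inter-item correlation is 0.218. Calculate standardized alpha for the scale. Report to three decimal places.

α = 0.754

Standardized α = k·r̄ / (1 + (k−1)·r̄) = 11 × 0.218 / (1 + 10 × 0.218)
  = 2.3980 / 3.1800 = 0.754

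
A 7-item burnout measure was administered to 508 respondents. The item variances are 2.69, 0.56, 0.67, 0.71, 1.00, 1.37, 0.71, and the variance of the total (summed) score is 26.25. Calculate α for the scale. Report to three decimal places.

α = 0.824

Σσ²ᵢ = 2.69 + 0.56 + 0.67 + 0.71 + 1.00 + 1.37 + 0.71 = 7.71
α = (k/(k−1))·(1 − Σσ²ᵢ/Var(T)) = (7/6)·(1 − 7.71/26.25) = 0.824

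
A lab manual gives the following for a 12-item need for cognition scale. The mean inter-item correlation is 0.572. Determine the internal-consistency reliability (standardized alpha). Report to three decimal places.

Standardized α = k·r̄ / (1 + (k−1)·r̄) = 12 × 0.572 / (1 + 11 × 0.572)
  = 6.8640 / 7.2920 = 0.941

α = 0.941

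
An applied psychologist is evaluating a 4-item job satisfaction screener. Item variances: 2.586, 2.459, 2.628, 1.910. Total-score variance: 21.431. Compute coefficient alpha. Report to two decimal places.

ΣVar(i) = 2.586 + 2.459 + 2.628 + 1.910 = 9.583
α = (k/(k−1))·(1 − ΣVar(i)/total variance) = (4/3)·(1 − 9.583/21.431) = 0.74

coefficient alpha = 0.74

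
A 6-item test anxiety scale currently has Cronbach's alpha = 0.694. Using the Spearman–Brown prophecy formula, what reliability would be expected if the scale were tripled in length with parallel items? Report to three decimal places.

Length factor m = 3
α' = m·α / (1 + (m−1)·α)
   = 3 × 0.694 / (1 + (3 − 1) × 0.694)
   = 2.0820 / 2.3880 = 0.872

predicted reliability = 0.872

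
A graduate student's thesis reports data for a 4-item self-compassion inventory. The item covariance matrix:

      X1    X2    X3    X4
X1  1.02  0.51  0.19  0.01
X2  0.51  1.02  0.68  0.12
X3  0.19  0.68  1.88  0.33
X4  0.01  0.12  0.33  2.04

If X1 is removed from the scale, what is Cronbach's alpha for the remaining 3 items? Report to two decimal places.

Cronbach's alpha = 0.47

Remaining items: X2, X3, X4 (k = 3).
Σσ²ᵢ = 1.02 + 1.88 + 2.04 = 4.94
total variance = 4.94 + 2 × 1.13 = 7.20
α (item deleted) = (3/2)·(1 − 4.94/7.20) = 0.47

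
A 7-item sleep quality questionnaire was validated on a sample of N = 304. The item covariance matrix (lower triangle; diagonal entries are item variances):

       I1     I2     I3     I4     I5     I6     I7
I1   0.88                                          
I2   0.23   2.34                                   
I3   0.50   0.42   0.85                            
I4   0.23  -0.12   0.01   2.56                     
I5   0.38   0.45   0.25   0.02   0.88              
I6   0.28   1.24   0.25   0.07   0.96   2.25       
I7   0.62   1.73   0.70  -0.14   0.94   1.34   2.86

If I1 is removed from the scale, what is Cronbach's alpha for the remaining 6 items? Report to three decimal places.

α = 0.696

Remaining items: I2, I3, I4, I5, I6, I7 (k = 6).
sum of item variances = 2.34 + 0.85 + 2.56 + 0.88 + 2.25 + 2.86 = 11.74
σ²_total = 11.74 + 2 × 8.12 = 27.98
α (item deleted) = (6/5)·(1 − 11.74/27.98) = 0.696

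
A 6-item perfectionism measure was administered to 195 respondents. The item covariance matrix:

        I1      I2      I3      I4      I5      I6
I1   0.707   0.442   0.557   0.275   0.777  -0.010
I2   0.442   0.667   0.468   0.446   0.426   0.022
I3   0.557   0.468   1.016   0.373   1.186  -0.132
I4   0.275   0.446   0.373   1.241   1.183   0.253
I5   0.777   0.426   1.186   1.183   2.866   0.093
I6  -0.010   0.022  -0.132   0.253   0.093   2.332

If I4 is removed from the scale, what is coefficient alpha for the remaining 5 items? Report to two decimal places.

Remaining items: I1, I2, I3, I5, I6 (k = 5).
ΣVar(i) = 0.707 + 0.667 + 1.016 + 2.866 + 2.332 = 7.588
σ²_T = 7.588 + 2 × 3.829 = 15.246
α (item deleted) = (5/4)·(1 − 7.588/15.246) = 0.63

coefficient alpha = 0.63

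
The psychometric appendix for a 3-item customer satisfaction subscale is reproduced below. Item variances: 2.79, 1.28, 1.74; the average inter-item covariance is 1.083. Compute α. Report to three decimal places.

α = 0.792

sum of item variances = 2.79 + 1.28 + 1.74 = 5.81
Sum of the 3 distinct covariances = 3 × 1.083 = 3.249
Var(T) = sum of item variances + 2·Σcov = 5.81 + 2 × 3.249 = 12.308
α = (3/2)·(1 − 5.81/12.308) = 0.792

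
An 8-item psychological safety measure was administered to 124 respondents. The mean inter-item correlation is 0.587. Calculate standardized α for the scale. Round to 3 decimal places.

standardized α = 0.919

Standardized α = k·r̄ / (1 + (k−1)·r̄) = 8 × 0.587 / (1 + 7 × 0.587)
  = 4.6960 / 5.1090 = 0.919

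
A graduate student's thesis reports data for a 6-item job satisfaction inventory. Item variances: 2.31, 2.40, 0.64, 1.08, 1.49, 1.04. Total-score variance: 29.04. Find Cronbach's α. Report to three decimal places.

sum of item variances = 2.31 + 2.40 + 0.64 + 1.08 + 1.49 + 1.04 = 8.96
α = (k/(k−1))·(1 − sum of item variances/total variance) = (6/5)·(1 − 8.96/29.04) = 0.830

Cronbach's α = 0.830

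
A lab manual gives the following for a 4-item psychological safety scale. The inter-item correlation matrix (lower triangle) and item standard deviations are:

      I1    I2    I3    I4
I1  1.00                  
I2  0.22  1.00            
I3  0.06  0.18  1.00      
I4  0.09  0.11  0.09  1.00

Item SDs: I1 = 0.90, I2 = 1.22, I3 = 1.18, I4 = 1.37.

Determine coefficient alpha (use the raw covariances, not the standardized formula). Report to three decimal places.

coefficient alpha = 0.354

Σσ²ᵢ = 0.90² + 1.22² + 1.18² + 1.37² = 5.5677
Covariances σ_ij = r_ij · s_i · s_j:
  σ(I1,I2) = 0.22 × 0.90 × 1.22 = 0.2416
  σ(I1,I3) = 0.06 × 0.90 × 1.18 = 0.0637
  σ(I1,I4) = 0.09 × 0.90 × 1.37 = 0.1110
  σ(I2,I3) = 0.18 × 1.22 × 1.18 = 0.2591
  σ(I2,I4) = 0.11 × 1.22 × 1.37 = 0.1839
  σ(I3,I4) = 0.09 × 1.18 × 1.37 = 0.1455
σ²_T = Σσ²ᵢ + 2·Σσ_ij = 5.5677 + 2 × 1.0048 = 7.5773
α = (4/3)·(1 − 5.5677/7.5773) = 0.354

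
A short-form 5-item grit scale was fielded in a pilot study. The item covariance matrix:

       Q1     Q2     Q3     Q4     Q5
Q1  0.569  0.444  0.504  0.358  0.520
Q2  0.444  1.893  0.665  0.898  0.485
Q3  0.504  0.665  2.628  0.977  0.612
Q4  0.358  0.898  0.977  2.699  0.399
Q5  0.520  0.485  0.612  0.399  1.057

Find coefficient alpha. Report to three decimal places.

Σσ²ᵢ = 0.569 + 1.893 + 2.628 + 2.699 + 1.057 = 8.846
Σ_{i<j} σ_ij = 5.862
total variance = 8.846 + 2 × 5.862 = 20.570
α = (k/(k−1))·(1 − Σσ²ᵢ/total variance) = (5/4)·(1 − 8.846/20.570) = 0.712

α = 0.712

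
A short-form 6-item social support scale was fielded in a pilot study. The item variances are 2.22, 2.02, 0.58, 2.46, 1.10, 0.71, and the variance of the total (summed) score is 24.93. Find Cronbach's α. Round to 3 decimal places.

α = 0.762

ΣVar(i) = 2.22 + 2.02 + 0.58 + 2.46 + 1.10 + 0.71 = 9.09
α = (k/(k−1))·(1 − ΣVar(i)/σ²_total) = (6/5)·(1 − 9.09/24.93) = 0.762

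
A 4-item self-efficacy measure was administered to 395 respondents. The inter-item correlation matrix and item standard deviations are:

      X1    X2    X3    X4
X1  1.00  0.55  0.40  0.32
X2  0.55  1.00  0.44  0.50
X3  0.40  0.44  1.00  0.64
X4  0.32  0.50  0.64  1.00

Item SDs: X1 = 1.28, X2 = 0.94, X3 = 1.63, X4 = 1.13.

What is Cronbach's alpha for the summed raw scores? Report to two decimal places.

Cronbach's alpha = 0.76

Σσ²ᵢ = 1.28² + 0.94² + 1.63² + 1.13² = 6.4558
Covariances σ_ij = r_ij · s_i · s_j:
  σ(X1,X2) = 0.55 × 1.28 × 0.94 = 0.6618
  σ(X1,X3) = 0.40 × 1.28 × 1.63 = 0.8346
  σ(X1,X4) = 0.32 × 1.28 × 1.13 = 0.4628
  σ(X2,X3) = 0.44 × 0.94 × 1.63 = 0.6742
  σ(X2,X4) = 0.50 × 0.94 × 1.13 = 0.5311
  σ(X3,X4) = 0.64 × 1.63 × 1.13 = 1.1788
σ²_T = Σσ²ᵢ + 2·Σσ_ij = 6.4558 + 2 × 4.3433 = 15.1424
α = (4/3)·(1 − 6.4558/15.1424) = 0.76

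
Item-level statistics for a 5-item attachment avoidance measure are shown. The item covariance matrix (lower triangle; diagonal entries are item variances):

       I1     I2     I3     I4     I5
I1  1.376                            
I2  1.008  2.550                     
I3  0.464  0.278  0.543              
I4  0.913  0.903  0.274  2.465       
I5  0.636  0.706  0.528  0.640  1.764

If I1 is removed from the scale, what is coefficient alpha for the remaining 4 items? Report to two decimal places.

Remaining items: I2, I3, I4, I5 (k = 4).
sum of item variances = 2.550 + 0.543 + 2.465 + 1.764 = 7.322
σ²_total = 7.322 + 2 × 3.329 = 13.980
α (item deleted) = (4/3)·(1 − 7.322/13.980) = 0.64

coefficient alpha = 0.64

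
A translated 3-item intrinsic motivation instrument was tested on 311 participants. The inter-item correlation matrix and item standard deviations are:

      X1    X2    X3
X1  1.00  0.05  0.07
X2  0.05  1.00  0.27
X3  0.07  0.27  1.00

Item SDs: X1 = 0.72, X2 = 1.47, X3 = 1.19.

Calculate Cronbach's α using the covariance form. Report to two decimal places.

Σσ²ᵢ = 0.72² + 1.47² + 1.19² = 4.0954
Covariances σ_ij = r_ij · s_i · s_j:
  σ(X1,X2) = 0.05 × 0.72 × 1.47 = 0.0529
  σ(X1,X3) = 0.07 × 0.72 × 1.19 = 0.0600
  σ(X2,X3) = 0.27 × 1.47 × 1.19 = 0.4723
σ²_T = Σσ²ᵢ + 2·Σσ_ij = 4.0954 + 2 × 0.5852 = 5.2658
α = (3/2)·(1 − 4.0954/5.2658) = 0.33

α = 0.33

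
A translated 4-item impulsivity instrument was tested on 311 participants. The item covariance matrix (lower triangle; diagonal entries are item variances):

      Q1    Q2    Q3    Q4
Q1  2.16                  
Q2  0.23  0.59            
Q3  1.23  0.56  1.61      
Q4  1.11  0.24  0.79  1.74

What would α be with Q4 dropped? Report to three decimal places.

α = 0.721

Remaining items: Q1, Q2, Q3 (k = 3).
ΣVar(i) = 2.16 + 0.59 + 1.61 = 4.36
total variance = 4.36 + 2 × 2.02 = 8.40
α (item deleted) = (3/2)·(1 − 4.36/8.40) = 0.721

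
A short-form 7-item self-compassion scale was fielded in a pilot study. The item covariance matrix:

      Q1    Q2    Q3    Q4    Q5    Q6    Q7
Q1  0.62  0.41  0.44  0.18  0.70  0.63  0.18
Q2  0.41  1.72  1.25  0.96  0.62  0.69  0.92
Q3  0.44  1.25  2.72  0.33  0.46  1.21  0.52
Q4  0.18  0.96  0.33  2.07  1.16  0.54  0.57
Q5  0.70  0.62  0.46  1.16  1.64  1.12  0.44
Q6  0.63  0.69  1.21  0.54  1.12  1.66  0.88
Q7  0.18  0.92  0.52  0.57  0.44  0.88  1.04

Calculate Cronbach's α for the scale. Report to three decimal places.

Cronbach's α = 0.831

Σσᵢ² = 0.62 + 1.72 + 2.72 + 2.07 + 1.64 + 1.66 + 1.04 = 11.47
Σ_{i<j} σ_ij = 14.21
σ²_total = 11.47 + 2 × 14.21 = 39.89
α = (k/(k−1))·(1 − Σσᵢ²/σ²_total) = (7/6)·(1 − 11.47/39.89) = 0.831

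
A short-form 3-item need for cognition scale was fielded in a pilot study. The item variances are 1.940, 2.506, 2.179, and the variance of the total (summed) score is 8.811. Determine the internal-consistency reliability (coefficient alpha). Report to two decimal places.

Σσ²ᵢ = 1.940 + 2.506 + 2.179 = 6.625
α = (k/(k−1))·(1 − Σσ²ᵢ/Var(T)) = (3/2)·(1 − 6.625/8.811) = 0.37

coefficient alpha = 0.37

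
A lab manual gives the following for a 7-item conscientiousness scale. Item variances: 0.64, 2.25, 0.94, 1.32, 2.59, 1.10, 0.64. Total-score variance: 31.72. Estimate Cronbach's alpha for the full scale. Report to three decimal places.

α = 0.818

Σσᵢ² = 0.64 + 2.25 + 0.94 + 1.32 + 2.59 + 1.10 + 0.64 = 9.48
α = (k/(k−1))·(1 − Σσᵢ²/total variance) = (7/6)·(1 − 9.48/31.72) = 0.818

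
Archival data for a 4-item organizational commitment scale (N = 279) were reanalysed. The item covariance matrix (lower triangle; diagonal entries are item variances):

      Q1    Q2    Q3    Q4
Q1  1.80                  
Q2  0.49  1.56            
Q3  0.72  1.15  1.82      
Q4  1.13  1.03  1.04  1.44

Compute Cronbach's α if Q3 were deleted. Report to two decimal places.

α = 0.79

Remaining items: Q1, Q2, Q4 (k = 3).
Σσᵢ² = 1.80 + 1.56 + 1.44 = 4.80
σ²_T = 4.80 + 2 × 2.65 = 10.10
α (item deleted) = (3/2)·(1 − 4.80/10.10) = 0.79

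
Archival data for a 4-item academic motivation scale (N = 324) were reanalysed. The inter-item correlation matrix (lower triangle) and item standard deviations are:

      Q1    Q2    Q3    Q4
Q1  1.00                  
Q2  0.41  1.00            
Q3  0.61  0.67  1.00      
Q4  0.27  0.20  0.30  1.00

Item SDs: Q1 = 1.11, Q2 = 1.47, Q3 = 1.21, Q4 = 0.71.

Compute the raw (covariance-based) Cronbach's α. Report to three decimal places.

Σσ²ᵢ = 1.11² + 1.47² + 1.21² + 0.71² = 5.3612
Covariances σ_ij = r_ij · s_i · s_j:
  σ(Q1,Q2) = 0.41 × 1.11 × 1.47 = 0.6690
  σ(Q1,Q3) = 0.61 × 1.11 × 1.21 = 0.8193
  σ(Q1,Q4) = 0.27 × 1.11 × 0.71 = 0.2128
  σ(Q2,Q3) = 0.67 × 1.47 × 1.21 = 1.1917
  σ(Q2,Q4) = 0.20 × 1.47 × 0.71 = 0.2087
  σ(Q3,Q4) = 0.30 × 1.21 × 0.71 = 0.2577
σ²_T = Σσ²ᵢ + 2·Σσ_ij = 5.3612 + 2 × 3.3592 = 12.0796
α = (4/3)·(1 − 5.3612/12.0796) = 0.742

Cronbach's α = 0.742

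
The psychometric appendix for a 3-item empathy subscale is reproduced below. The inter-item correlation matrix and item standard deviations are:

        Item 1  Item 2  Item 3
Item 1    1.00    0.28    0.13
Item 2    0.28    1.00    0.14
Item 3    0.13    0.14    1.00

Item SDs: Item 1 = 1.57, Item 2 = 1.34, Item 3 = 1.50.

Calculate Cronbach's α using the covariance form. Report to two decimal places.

Cronbach's α = 0.40

Σσ²ᵢ = 1.57² + 1.34² + 1.50² = 6.5105
Covariances σ_ij = r_ij · s_i · s_j:
  σ(Item 1,Item 2) = 0.28 × 1.57 × 1.34 = 0.5891
  σ(Item 1,Item 3) = 0.13 × 1.57 × 1.50 = 0.3062
  σ(Item 2,Item 3) = 0.14 × 1.34 × 1.50 = 0.2814
σ²_T = Σσ²ᵢ + 2·Σσ_ij = 6.5105 + 2 × 1.1767 = 8.8639
α = (3/2)·(1 − 6.5105/8.8639) = 0.40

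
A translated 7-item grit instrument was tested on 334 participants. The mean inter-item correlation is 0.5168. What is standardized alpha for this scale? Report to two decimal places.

Standardized α = k·r̄ / (1 + (k−1)·r̄) = 7 × 0.5168 / (1 + 6 × 0.5168)
  = 3.6176 / 4.1008 = 0.88

α = 0.88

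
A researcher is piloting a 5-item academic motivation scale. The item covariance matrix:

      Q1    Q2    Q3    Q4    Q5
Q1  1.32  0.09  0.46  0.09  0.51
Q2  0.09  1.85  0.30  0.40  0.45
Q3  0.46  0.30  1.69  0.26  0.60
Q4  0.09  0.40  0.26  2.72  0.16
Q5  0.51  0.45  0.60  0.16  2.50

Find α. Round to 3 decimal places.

Σσᵢ² = 1.32 + 1.85 + 1.69 + 2.72 + 2.50 = 10.08
Sum of off-diagonal covariances = 3.32
total variance = 10.08 + 2 × 3.32 = 16.72
α = (k/(k−1))·(1 − Σσᵢ²/total variance) = (5/4)·(1 − 10.08/16.72) = 0.496

α = 0.496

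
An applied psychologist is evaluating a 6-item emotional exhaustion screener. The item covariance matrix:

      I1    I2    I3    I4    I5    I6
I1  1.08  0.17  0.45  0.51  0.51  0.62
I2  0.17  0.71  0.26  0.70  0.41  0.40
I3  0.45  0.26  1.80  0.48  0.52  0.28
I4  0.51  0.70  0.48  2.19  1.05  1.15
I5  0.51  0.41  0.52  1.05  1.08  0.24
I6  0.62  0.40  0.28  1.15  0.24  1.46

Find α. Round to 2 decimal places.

ΣVar(i) = 1.08 + 0.71 + 1.80 + 2.19 + 1.08 + 1.46 = 8.32
Σ_{i<j} σ_ij = 7.75
σ²_total = 8.32 + 2 × 7.75 = 23.82
α = (k/(k−1))·(1 − ΣVar(i)/σ²_total) = (6/5)·(1 − 8.32/23.82) = 0.78

α = 0.78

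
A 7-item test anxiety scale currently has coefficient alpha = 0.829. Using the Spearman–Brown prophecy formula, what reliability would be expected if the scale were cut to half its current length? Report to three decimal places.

Length factor m = 1/2
α' = m·α / (1 − (1−m)·α)
   = 1/2 × 0.829 / (1 − (1 − 1/2) × 0.829)
   = 0.4145 / 0.5855 = 0.708

predicted reliability = 0.708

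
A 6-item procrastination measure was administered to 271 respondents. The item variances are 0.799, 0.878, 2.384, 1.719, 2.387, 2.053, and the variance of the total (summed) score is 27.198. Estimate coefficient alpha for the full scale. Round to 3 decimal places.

α = 0.749

ΣVar(i) = 0.799 + 0.878 + 2.384 + 1.719 + 2.387 + 2.053 = 10.220
α = (k/(k−1))·(1 − ΣVar(i)/total variance) = (6/5)·(1 − 10.220/27.198) = 0.749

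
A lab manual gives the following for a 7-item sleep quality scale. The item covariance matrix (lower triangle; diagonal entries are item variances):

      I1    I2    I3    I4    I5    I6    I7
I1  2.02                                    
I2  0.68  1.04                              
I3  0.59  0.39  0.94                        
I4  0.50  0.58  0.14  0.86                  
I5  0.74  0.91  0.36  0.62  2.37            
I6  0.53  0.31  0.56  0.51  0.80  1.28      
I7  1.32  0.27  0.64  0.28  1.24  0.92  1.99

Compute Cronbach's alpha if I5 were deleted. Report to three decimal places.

Remaining items: I1, I2, I3, I4, I6, I7 (k = 6).
Σσᵢ² = 2.02 + 1.04 + 0.94 + 0.86 + 1.28 + 1.99 = 8.13
Var(T) = 8.13 + 2 × 8.22 = 24.57
α (item deleted) = (6/5)·(1 − 8.13/24.57) = 0.803

α = 0.803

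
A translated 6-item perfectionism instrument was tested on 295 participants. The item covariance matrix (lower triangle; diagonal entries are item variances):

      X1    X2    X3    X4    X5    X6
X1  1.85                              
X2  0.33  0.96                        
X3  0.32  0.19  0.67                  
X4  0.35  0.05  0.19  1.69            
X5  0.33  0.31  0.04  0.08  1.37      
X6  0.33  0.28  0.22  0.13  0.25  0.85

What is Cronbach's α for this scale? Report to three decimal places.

Σσᵢ² = 1.85 + 0.96 + 0.67 + 1.69 + 1.37 + 0.85 = 7.39
Sum of off-diagonal covariances = 3.40
total variance = 7.39 + 2 × 3.40 = 14.19
α = (k/(k−1))·(1 − Σσᵢ²/total variance) = (6/5)·(1 − 7.39/14.19) = 0.575

Cronbach's α = 0.575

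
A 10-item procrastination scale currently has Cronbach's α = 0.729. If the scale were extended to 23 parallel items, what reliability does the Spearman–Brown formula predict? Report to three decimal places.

predicted reliability = 0.861

Length factor m = 23/10 = 2.3000
α' = m·α / (1 + (m−1)·α)
   = 23/10 × 0.729 / (1 + (23/10 − 1) × 0.729)
   = 1.6767 / 1.9477 = 0.861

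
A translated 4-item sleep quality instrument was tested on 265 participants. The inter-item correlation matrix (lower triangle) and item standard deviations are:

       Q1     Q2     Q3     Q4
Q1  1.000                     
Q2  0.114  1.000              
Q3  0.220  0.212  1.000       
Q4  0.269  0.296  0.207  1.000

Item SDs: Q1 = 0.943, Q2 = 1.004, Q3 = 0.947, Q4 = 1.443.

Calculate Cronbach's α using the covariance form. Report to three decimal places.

Σσ²ᵢ = 0.943² + 1.004² + 0.947² + 1.443² = 4.8763
Covariances σ_ij = r_ij · s_i · s_j:
  σ(Q1,Q2) = 0.114 × 0.943 × 1.004 = 0.1079
  σ(Q1,Q3) = 0.220 × 0.943 × 0.947 = 0.1965
  σ(Q1,Q4) = 0.269 × 0.943 × 1.443 = 0.3660
  σ(Q2,Q3) = 0.212 × 1.004 × 0.947 = 0.2016
  σ(Q2,Q4) = 0.296 × 1.004 × 1.443 = 0.4288
  σ(Q3,Q4) = 0.207 × 0.947 × 1.443 = 0.2829
σ²_T = Σσ²ᵢ + 2·Σσ_ij = 4.8763 + 2 × 1.5837 = 8.0437
α = (4/3)·(1 − 4.8763/8.0437) = 0.525

Cronbach's α = 0.525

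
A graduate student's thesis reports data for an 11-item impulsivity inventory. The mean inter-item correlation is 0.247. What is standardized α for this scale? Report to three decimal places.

standardized α = 0.783

Standardized α = k·r̄ / (1 + (k−1)·r̄) = 11 × 0.247 / (1 + 10 × 0.247)
  = 2.7170 / 3.4700 = 0.783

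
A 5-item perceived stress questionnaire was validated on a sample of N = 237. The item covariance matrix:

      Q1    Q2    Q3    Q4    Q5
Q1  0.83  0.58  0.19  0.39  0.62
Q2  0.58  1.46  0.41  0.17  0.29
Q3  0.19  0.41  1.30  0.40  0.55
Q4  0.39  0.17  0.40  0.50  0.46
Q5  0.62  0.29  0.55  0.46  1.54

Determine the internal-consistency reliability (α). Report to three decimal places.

Σσᵢ² = 0.83 + 1.46 + 1.30 + 0.50 + 1.54 = 5.63
Σ_{i<j} σ_ij = 4.06
σ²_total = 5.63 + 2 × 4.06 = 13.75
α = (k/(k−1))·(1 − Σσᵢ²/σ²_total) = (5/4)·(1 − 5.63/13.75) = 0.738

α = 0.738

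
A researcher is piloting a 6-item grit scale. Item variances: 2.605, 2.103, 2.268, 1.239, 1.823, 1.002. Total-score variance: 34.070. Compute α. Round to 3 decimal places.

α = 0.811

ΣVar(i) = 2.605 + 2.103 + 2.268 + 1.239 + 1.823 + 1.002 = 11.040
α = (k/(k−1))·(1 − ΣVar(i)/total variance) = (6/5)·(1 − 11.040/34.070) = 0.811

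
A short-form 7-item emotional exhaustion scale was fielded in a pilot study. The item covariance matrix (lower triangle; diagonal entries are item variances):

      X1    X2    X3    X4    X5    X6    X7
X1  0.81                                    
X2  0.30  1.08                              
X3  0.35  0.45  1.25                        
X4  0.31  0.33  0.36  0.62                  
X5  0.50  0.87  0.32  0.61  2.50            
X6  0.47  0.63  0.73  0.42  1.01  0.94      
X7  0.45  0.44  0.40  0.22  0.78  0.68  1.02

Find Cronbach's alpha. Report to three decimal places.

sum of item variances = 0.81 + 1.08 + 1.25 + 0.62 + 2.50 + 0.94 + 1.02 = 8.22
Sum of the distinct covariances = 10.63
Var(T) = 8.22 + 2 × 10.63 = 29.48
α = (k/(k−1))·(1 − sum of item variances/Var(T)) = (7/6)·(1 − 8.22/29.48) = 0.841

α = 0.841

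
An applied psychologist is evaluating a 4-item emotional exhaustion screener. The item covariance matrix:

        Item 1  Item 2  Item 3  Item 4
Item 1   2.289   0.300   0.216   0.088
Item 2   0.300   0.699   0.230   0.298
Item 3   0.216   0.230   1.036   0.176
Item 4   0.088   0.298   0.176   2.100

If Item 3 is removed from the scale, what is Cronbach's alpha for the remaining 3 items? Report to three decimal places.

α = 0.319

Remaining items: Item 1, Item 2, Item 4 (k = 3).
Σσᵢ² = 2.289 + 0.699 + 2.100 = 5.088
Var(T) = 5.088 + 2 × 0.686 = 6.460
α (item deleted) = (3/2)·(1 − 5.088/6.460) = 0.319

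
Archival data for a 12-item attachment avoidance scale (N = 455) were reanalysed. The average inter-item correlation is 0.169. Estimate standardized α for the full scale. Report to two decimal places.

Standardized α = k·r̄ / (1 + (k−1)·r̄) = 12 × 0.169 / (1 + 11 × 0.169)
  = 2.0280 / 2.8590 = 0.71

standardized α = 0.71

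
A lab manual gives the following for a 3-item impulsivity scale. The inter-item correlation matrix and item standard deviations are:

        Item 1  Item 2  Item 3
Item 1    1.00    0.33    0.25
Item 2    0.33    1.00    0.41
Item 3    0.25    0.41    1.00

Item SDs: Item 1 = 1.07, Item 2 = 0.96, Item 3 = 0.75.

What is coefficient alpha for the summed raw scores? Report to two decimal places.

Σσ²ᵢ = 1.07² + 0.96² + 0.75² = 2.6290
Covariances σ_ij = r_ij · s_i · s_j:
  σ(Item 1,Item 2) = 0.33 × 1.07 × 0.96 = 0.3390
  σ(Item 1,Item 3) = 0.25 × 1.07 × 0.75 = 0.2006
  σ(Item 2,Item 3) = 0.41 × 0.96 × 0.75 = 0.2952
σ²_T = Σσ²ᵢ + 2·Σσ_ij = 2.6290 + 2 × 0.8348 = 4.2986
α = (3/2)·(1 − 2.6290/4.2986) = 0.58

coefficient alpha = 0.58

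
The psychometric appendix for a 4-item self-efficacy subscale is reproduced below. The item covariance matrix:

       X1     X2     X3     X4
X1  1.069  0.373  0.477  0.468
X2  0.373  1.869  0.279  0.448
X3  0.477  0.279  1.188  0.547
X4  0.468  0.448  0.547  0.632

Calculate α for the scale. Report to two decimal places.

α = 0.70

Σσ²ᵢ = 1.069 + 1.869 + 1.188 + 0.632 = 4.758
Sum of the distinct covariances = 2.592
σ²_total = 4.758 + 2 × 2.592 = 9.942
α = (k/(k−1))·(1 − Σσ²ᵢ/σ²_total) = (4/3)·(1 − 4.758/9.942) = 0.70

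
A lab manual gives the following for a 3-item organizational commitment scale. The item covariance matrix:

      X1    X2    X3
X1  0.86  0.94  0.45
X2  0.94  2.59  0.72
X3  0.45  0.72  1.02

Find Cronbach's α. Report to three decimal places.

ΣVar(i) = 0.86 + 2.59 + 1.02 = 4.47
Σ_{i<j} σ_ij = 2.11
Var(T) = 4.47 + 2 × 2.11 = 8.69
α = (k/(k−1))·(1 − ΣVar(i)/Var(T)) = (3/2)·(1 − 4.47/8.69) = 0.728

Cronbach's α = 0.728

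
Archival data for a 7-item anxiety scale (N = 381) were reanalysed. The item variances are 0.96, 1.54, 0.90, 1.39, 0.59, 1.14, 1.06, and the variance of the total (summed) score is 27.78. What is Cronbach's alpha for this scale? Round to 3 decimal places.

Σσᵢ² = 0.96 + 1.54 + 0.90 + 1.39 + 0.59 + 1.14 + 1.06 = 7.58
α = (k/(k−1))·(1 − Σσᵢ²/total variance) = (7/6)·(1 − 7.58/27.78) = 0.848

α = 0.848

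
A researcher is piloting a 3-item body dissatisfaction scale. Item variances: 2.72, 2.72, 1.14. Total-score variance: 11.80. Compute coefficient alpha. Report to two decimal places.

coefficient alpha = 0.66

ΣVar(i) = 2.72 + 2.72 + 1.14 = 6.58
α = (k/(k−1))·(1 − ΣVar(i)/Var(T)) = (3/2)·(1 − 6.58/11.80) = 0.66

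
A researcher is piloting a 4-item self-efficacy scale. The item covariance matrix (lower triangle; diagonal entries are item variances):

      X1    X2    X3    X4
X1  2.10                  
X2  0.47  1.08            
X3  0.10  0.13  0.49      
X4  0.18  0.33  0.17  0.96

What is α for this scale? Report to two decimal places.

α = 0.50

sum of item variances = 2.10 + 1.08 + 0.49 + 0.96 = 4.63
Sum of the distinct covariances = 1.38
Var(T) = 4.63 + 2 × 1.38 = 7.39
α = (k/(k−1))·(1 − sum of item variances/Var(T)) = (4/3)·(1 − 4.63/7.39) = 0.50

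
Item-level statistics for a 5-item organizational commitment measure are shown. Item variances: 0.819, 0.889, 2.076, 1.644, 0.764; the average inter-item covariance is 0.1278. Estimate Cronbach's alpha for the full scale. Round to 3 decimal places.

α = 0.365

sum of item variances = 0.819 + 0.889 + 2.076 + 1.644 + 0.764 = 6.192
Sum of the 10 distinct covariances = 10 × 0.1278 = 1.2780
σ²_total = sum of item variances + 2·Σcov = 6.192 + 2 × 1.2780 = 8.7480
α = (5/4)·(1 − 6.192/8.7480) = 0.365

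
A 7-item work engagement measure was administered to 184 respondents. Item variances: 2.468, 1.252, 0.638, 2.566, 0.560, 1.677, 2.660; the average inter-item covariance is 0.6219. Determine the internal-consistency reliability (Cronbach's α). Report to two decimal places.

sum of item variances = 2.468 + 1.252 + 0.638 + 2.566 + 0.560 + 1.677 + 2.660 = 11.821
Sum of the 21 distinct covariances = 21 × 0.6219 = 13.0599
total variance = sum of item variances + 2·Σcov = 11.821 + 2 × 13.0599 = 37.9408
α = (7/6)·(1 − 11.821/37.9408) = 0.80

α = 0.80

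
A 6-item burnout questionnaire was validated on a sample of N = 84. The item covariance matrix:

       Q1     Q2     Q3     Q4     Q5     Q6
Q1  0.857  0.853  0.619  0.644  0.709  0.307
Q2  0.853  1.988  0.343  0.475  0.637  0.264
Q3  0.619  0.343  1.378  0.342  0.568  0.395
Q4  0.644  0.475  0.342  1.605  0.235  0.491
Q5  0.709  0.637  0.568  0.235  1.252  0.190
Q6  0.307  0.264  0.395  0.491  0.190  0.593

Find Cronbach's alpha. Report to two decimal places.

α = 0.78

Σσ²ᵢ = 0.857 + 1.988 + 1.378 + 1.605 + 1.252 + 0.593 = 7.673
Sum of off-diagonal covariances = 7.072
total variance = 7.673 + 2 × 7.072 = 21.817
α = (k/(k−1))·(1 − Σσ²ᵢ/total variance) = (6/5)·(1 − 7.673/21.817) = 0.78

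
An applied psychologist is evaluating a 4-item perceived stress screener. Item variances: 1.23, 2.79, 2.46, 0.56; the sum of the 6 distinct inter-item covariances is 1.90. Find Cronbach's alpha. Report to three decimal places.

ΣVar(i) = 1.23 + 2.79 + 2.46 + 0.56 = 7.04
Sum of distinct covariances = 1.90
total variance = ΣVar(i) + 2·Σcov = 7.04 + 2 × 1.90 = 10.84
α = (4/3)·(1 − 7.04/10.84) = 0.467

Cronbach's alpha = 0.467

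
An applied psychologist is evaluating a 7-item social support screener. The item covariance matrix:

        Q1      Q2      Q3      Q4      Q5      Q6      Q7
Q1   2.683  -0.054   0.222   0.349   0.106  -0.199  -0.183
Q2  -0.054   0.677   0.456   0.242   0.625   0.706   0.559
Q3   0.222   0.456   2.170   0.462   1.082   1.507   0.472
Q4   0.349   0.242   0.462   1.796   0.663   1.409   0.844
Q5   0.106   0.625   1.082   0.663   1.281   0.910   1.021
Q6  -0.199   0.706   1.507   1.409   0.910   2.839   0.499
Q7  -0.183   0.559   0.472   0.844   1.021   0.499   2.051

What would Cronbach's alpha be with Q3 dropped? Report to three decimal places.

Remaining items: Q1, Q2, Q4, Q5, Q6, Q7 (k = 6).
ΣVar(i) = 2.683 + 0.677 + 1.796 + 1.281 + 2.839 + 2.051 = 11.327
σ²_T = 11.327 + 2 × 7.497 = 26.321
α (item deleted) = (6/5)·(1 − 11.327/26.321) = 0.684

α = 0.684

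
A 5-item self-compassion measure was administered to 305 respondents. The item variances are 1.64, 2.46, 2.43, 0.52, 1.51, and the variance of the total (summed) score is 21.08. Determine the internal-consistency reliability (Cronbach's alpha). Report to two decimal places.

Σσ²ᵢ = 1.64 + 2.46 + 2.43 + 0.52 + 1.51 = 8.56
α = (k/(k−1))·(1 − Σσ²ᵢ/σ²_total) = (5/4)·(1 − 8.56/21.08) = 0.74

Cronbach's alpha = 0.74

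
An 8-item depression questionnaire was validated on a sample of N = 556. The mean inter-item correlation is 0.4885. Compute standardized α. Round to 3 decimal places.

Standardized α = k·r̄ / (1 + (k−1)·r̄) = 8 × 0.4885 / (1 + 7 × 0.4885)
  = 3.9080 / 4.4195 = 0.884

standardized α = 0.884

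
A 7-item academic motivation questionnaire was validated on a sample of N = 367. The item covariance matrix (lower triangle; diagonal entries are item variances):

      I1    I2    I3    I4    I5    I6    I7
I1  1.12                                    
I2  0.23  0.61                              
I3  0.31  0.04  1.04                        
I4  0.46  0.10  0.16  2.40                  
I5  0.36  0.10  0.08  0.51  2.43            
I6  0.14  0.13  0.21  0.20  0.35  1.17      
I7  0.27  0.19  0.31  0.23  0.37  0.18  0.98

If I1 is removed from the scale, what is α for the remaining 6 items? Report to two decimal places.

α = 0.51

Remaining items: I2, I3, I4, I5, I6, I7 (k = 6).
Σσ²ᵢ = 0.61 + 1.04 + 2.40 + 2.43 + 1.17 + 0.98 = 8.63
total variance = 8.63 + 2 × 3.16 = 14.95
α (item deleted) = (6/5)·(1 − 8.63/14.95) = 0.51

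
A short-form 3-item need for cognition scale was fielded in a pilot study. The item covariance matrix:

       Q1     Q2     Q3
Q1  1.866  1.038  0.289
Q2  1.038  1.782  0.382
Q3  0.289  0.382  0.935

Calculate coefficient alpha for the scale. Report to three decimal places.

α = 0.641

sum of item variances = 1.866 + 1.782 + 0.935 = 4.583
Sum of off-diagonal covariances = 1.709
σ²_T = 4.583 + 2 × 1.709 = 8.001
α = (k/(k−1))·(1 − sum of item variances/σ²_T) = (3/2)·(1 − 4.583/8.001) = 0.641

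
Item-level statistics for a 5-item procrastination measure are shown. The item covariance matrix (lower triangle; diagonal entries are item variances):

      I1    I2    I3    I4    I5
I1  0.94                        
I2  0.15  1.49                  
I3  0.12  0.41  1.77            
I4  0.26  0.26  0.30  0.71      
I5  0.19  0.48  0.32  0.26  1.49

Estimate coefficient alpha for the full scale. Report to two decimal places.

sum of item variances = 0.94 + 1.49 + 1.77 + 0.71 + 1.49 = 6.40
Σ_{i<j} σ_ij = 2.75
σ²_total = 6.40 + 2 × 2.75 = 11.90
α = (k/(k−1))·(1 − sum of item variances/σ²_total) = (5/4)·(1 − 6.40/11.90) = 0.58

coefficient alpha = 0.58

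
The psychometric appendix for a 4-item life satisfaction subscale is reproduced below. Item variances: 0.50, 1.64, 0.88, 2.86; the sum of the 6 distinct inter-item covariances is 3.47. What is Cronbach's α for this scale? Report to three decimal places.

sum of item variances = 0.50 + 1.64 + 0.88 + 2.86 = 5.88
Sum of distinct covariances = 3.47
σ²_T = sum of item variances + 2·Σcov = 5.88 + 2 × 3.47 = 12.82
α = (4/3)·(1 − 5.88/12.82) = 0.722

Cronbach's α = 0.722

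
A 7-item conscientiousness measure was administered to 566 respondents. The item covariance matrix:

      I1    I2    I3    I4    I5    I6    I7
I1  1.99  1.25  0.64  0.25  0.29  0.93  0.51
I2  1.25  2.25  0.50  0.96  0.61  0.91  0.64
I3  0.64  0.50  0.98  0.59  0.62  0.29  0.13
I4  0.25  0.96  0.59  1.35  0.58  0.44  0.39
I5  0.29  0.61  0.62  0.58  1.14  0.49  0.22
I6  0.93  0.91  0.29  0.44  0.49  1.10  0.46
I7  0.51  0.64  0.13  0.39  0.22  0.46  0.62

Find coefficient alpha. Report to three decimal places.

sum of item variances = 1.99 + 2.25 + 0.98 + 1.35 + 1.14 + 1.10 + 0.62 = 9.43
Σ_{i<j} σ_ij = 11.70
σ²_T = 9.43 + 2 × 11.70 = 32.83
α = (k/(k−1))·(1 − sum of item variances/σ²_T) = (7/6)·(1 − 9.43/32.83) = 0.832

α = 0.832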